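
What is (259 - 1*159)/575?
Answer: 4/23 ≈ 0.17391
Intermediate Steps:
(259 - 1*159)/575 = (259 - 159)*(1/575) = 100*(1/575) = 4/23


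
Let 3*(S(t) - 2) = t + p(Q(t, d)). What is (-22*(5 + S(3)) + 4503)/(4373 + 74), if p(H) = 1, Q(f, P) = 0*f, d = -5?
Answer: 12959/13341 ≈ 0.97137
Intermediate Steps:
Q(f, P) = 0
S(t) = 7/3 + t/3 (S(t) = 2 + (t + 1)/3 = 2 + (1 + t)/3 = 2 + (⅓ + t/3) = 7/3 + t/3)
(-22*(5 + S(3)) + 4503)/(4373 + 74) = (-22*(5 + (7/3 + (⅓)*3)) + 4503)/(4373 + 74) = (-22*(5 + (7/3 + 1)) + 4503)/4447 = (-22*(5 + 10/3) + 4503)*(1/4447) = (-22*25/3 + 4503)*(1/4447) = (-550/3 + 4503)*(1/4447) = (12959/3)*(1/4447) = 12959/13341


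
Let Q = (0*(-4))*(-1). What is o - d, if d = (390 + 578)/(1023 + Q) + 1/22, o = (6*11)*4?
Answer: 538115/2046 ≈ 263.01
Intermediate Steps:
Q = 0 (Q = 0*(-1) = 0)
o = 264 (o = 66*4 = 264)
d = 2029/2046 (d = (390 + 578)/(1023 + 0) + 1/22 = 968/1023 + 1/22 = 968*(1/1023) + 1/22 = 88/93 + 1/22 = 2029/2046 ≈ 0.99169)
o - d = 264 - 1*2029/2046 = 264 - 2029/2046 = 538115/2046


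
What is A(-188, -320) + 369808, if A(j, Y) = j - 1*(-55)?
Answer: 369675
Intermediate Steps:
A(j, Y) = 55 + j (A(j, Y) = j + 55 = 55 + j)
A(-188, -320) + 369808 = (55 - 188) + 369808 = -133 + 369808 = 369675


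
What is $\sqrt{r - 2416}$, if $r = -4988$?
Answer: $2 i \sqrt{1851} \approx 86.047 i$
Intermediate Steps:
$\sqrt{r - 2416} = \sqrt{-4988 - 2416} = \sqrt{-7404} = 2 i \sqrt{1851}$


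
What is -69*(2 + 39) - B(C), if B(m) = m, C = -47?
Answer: -2782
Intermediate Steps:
-69*(2 + 39) - B(C) = -69*(2 + 39) - 1*(-47) = -69*41 + 47 = -2829 + 47 = -2782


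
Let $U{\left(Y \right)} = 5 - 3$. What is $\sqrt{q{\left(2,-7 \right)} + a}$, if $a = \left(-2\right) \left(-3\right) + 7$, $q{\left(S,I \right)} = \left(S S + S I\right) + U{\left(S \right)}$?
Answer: $\sqrt{5} \approx 2.2361$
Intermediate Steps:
$U{\left(Y \right)} = 2$
$q{\left(S,I \right)} = 2 + S^{2} + I S$ ($q{\left(S,I \right)} = \left(S S + S I\right) + 2 = \left(S^{2} + I S\right) + 2 = 2 + S^{2} + I S$)
$a = 13$ ($a = 6 + 7 = 13$)
$\sqrt{q{\left(2,-7 \right)} + a} = \sqrt{\left(2 + 2^{2} - 14\right) + 13} = \sqrt{\left(2 + 4 - 14\right) + 13} = \sqrt{-8 + 13} = \sqrt{5}$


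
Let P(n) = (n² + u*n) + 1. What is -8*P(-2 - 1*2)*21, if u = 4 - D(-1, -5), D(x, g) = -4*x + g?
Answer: 504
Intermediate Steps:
D(x, g) = g - 4*x
u = 5 (u = 4 - (-5 - 4*(-1)) = 4 - (-5 + 4) = 4 - 1*(-1) = 4 + 1 = 5)
P(n) = 1 + n² + 5*n (P(n) = (n² + 5*n) + 1 = 1 + n² + 5*n)
-8*P(-2 - 1*2)*21 = -8*(1 + (-2 - 1*2)² + 5*(-2 - 1*2))*21 = -8*(1 + (-2 - 2)² + 5*(-2 - 2))*21 = -8*(1 + (-4)² + 5*(-4))*21 = -8*(1 + 16 - 20)*21 = -8*(-3)*21 = 24*21 = 504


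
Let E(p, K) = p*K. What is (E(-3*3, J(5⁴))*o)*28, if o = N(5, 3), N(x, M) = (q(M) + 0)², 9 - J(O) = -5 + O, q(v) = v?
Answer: 1385748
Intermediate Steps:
J(O) = 14 - O (J(O) = 9 - (-5 + O) = 9 + (5 - O) = 14 - O)
N(x, M) = M² (N(x, M) = (M + 0)² = M²)
o = 9 (o = 3² = 9)
E(p, K) = K*p
(E(-3*3, J(5⁴))*o)*28 = (((14 - 1*5⁴)*(-3*3))*9)*28 = (((14 - 1*625)*(-9))*9)*28 = (((14 - 625)*(-9))*9)*28 = (-611*(-9)*9)*28 = (5499*9)*28 = 49491*28 = 1385748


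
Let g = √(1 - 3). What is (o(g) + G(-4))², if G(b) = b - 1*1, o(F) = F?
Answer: (5 - I*√2)² ≈ 23.0 - 14.142*I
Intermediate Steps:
g = I*√2 (g = √(-2) = I*√2 ≈ 1.4142*I)
G(b) = -1 + b (G(b) = b - 1 = -1 + b)
(o(g) + G(-4))² = (I*√2 + (-1 - 4))² = (I*√2 - 5)² = (-5 + I*√2)²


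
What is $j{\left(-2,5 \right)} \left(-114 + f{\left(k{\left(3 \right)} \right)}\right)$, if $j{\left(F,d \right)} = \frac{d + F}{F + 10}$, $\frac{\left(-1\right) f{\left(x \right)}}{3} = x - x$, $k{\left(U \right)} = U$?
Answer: $- \frac{171}{4} \approx -42.75$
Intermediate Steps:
$f{\left(x \right)} = 0$ ($f{\left(x \right)} = - 3 \left(x - x\right) = \left(-3\right) 0 = 0$)
$j{\left(F,d \right)} = \frac{F + d}{10 + F}$
$j{\left(-2,5 \right)} \left(-114 + f{\left(k{\left(3 \right)} \right)}\right) = \frac{-2 + 5}{10 - 2} \left(-114 + 0\right) = \frac{1}{8} \cdot 3 \left(-114\right) = \frac{3}{8} \left(-114\right) = - \frac{171}{4}$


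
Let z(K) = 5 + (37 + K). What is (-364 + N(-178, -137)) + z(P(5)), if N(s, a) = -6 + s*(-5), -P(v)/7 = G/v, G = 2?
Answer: 2796/5 ≈ 559.20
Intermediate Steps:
P(v) = -14/v
N(s, a) = -6 - 5*s
z(K) = 42 + K
(-364 + N(-178, -137)) + z(P(5)) = (-364 + (-6 - 5*(-178))) + (42 - 14/5) = (-364 + (-6 + 890)) + (42 - 14*⅕) = (-364 + 884) + (42 - 14/5) = 520 + 196/5 = 2796/5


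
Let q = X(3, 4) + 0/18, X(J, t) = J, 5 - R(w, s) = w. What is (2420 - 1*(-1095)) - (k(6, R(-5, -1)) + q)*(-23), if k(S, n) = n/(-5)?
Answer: 3538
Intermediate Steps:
R(w, s) = 5 - w
k(S, n) = -n/5 (k(S, n) = n*(-⅕) = -n/5)
q = 3 (q = 3 + 0/18 = 3 + 0*(1/18) = 3 + 0 = 3)
(2420 - 1*(-1095)) - (k(6, R(-5, -1)) + q)*(-23) = (2420 - 1*(-1095)) - (-(5 - 1*(-5))/5 + 3)*(-23) = (2420 + 1095) - (-(5 + 5)/5 + 3)*(-23) = 3515 - (-⅕*10 + 3)*(-23) = 3515 - (-2 + 3)*(-23) = 3515 - (-23) = 3515 - 1*(-23) = 3515 + 23 = 3538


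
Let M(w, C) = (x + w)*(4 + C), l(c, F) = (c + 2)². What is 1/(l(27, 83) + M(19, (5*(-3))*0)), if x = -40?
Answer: 1/757 ≈ 0.0013210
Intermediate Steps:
l(c, F) = (2 + c)²
M(w, C) = (-40 + w)*(4 + C)
1/(l(27, 83) + M(19, (5*(-3))*0)) = 1/((2 + 27)² + (-160 - 40*5*(-3)*0 + 4*19 + ((5*(-3))*0)*19)) = 1/(29² + (-160 - (-600)*0 + 76 - 15*0*19)) = 1/(841 + (-160 - 40*0 + 76 + 0*19)) = 1/(841 + (-160 + 0 + 76 + 0)) = 1/(841 - 84) = 1/757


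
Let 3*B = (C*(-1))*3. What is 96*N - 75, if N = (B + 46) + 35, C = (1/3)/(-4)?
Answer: 7709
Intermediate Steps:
C = -1/12 (C = (1*(1/3))*(-1/4) = (1/3)*(-1/4) = -1/12 ≈ -0.083333)
B = 1/12 (B = (-1/12*(-1)*3)/3 = ((1/12)*3)/3 = (1/3)*(1/4) = 1/12 ≈ 0.083333)
N = 973/12 (N = (1/12 + 46) + 35 = 553/12 + 35 = 973/12 ≈ 81.083)
96*N - 75 = 96*(973/12) - 75 = 7784 - 75 = 7709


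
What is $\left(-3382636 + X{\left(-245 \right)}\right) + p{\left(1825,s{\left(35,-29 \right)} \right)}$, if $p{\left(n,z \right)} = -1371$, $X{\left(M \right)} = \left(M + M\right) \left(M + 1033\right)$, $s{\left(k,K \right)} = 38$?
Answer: $-3770127$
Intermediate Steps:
$X{\left(M \right)} = 2 M \left(1033 + M\right)$
$\left(-3382636 + X{\left(-245 \right)}\right) + p{\left(1825,s{\left(35,-29 \right)} \right)} = \left(-3382636 + 2 \left(-245\right) \left(1033 - 245\right)\right) - 1371 = \left(-3382636 + 2 \left(-245\right) 788\right) - 1371 = \left(-3382636 - 386120\right) - 1371 = -3768756 - 1371 = -3770127$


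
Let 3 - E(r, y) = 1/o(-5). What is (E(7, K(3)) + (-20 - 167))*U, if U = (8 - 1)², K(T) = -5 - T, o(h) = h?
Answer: -45031/5 ≈ -9006.2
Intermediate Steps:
E(r, y) = 16/5 (E(r, y) = 3 - 1/(-5) = 3 - 1*(-⅕) = 3 + ⅕ = 16/5)
U = 49 (U = 7² = 49)
(E(7, K(3)) + (-20 - 167))*U = (16/5 + (-20 - 167))*49 = (16/5 - 187)*49 = -919/5*49 = -45031/5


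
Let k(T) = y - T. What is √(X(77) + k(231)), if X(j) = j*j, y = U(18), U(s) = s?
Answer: 2*√1429 ≈ 75.604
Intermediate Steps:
y = 18
X(j) = j²
k(T) = 18 - T
√(X(77) + k(231)) = √(77² + (18 - 1*231)) = √(5929 + (18 - 231)) = √(5929 - 213) = √5716 = 2*√1429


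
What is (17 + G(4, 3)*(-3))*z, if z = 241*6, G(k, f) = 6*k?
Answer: -79530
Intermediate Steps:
z = 1446
(17 + G(4, 3)*(-3))*z = (17 + (6*4)*(-3))*1446 = (17 + 24*(-3))*1446 = (17 - 72)*1446 = -55*1446 = -79530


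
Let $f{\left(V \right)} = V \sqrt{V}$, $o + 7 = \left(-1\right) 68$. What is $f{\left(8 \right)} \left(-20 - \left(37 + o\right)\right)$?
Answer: $288 \sqrt{2} \approx 407.29$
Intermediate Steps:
$o = -75$ ($o = -7 - 68 = -75$)
$f{\left(V \right)} = V^{\frac{3}{2}}$
$f{\left(8 \right)} \left(-20 - \left(37 + o\right)\right) = 8^{\frac{3}{2}} \left(-20 - -38\right) = 16 \sqrt{2} \left(-20 + \left(-37 + 75\right)\right) = 16 \sqrt{2} \left(-20 + 38\right) = 16 \sqrt{2} \cdot 18 = 288 \sqrt{2}$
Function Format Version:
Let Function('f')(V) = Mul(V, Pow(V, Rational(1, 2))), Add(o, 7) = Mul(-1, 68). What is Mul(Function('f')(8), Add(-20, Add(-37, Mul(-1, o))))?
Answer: Mul(288, Pow(2, Rational(1, 2))) ≈ 407.29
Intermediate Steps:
o = -75 (o = Add(-7, Mul(-1, 68)) = Add(-7, -68) = -75)
Function('f')(V) = Pow(V, Rational(3, 2))
Mul(Function('f')(8), Add(-20, Add(-37, Mul(-1, o)))) = Mul(Pow(8, Rational(3, 2)), Add(-20, Add(-37, Mul(-1, -75)))) = Mul(Mul(16, Pow(2, Rational(1, 2))), Add(-20, Add(-37, 75))) = Mul(Mul(16, Pow(2, Rational(1, 2))), Add(-20, 38)) = Mul(Mul(16, Pow(2, Rational(1, 2))), 18) = Mul(288, Pow(2, Rational(1, 2)))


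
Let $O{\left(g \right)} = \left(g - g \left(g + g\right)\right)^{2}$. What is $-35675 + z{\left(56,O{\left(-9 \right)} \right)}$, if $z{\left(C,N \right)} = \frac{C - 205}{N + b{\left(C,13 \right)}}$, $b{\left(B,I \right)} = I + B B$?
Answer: $- \frac{1155513399}{32390} \approx -35675.0$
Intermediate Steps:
$b{\left(B,I \right)} = I + B^{2}$
$O{\left(g \right)} = \left(g - 2 g^{2}\right)^{2}$ ($O{\left(g \right)} = \left(g - g 2 g\right)^{2} = \left(g - 2 g^{2}\right)^{2}$)
$z{\left(C,N \right)} = \frac{-205 + C}{13 + N + C^{2}}$ ($z{\left(C,N \right)} = \frac{C - 205}{N + \left(13 + C^{2}\right)} = \frac{-205 + C}{13 + N + C^{2}}$)
$-35675 + z{\left(56,O{\left(-9 \right)} \right)} = -35675 + \frac{-205 + 56}{13 + \left(-9\right)^{2} \left(-1 + 2 \left(-9\right)\right)^{2} + 56^{2}} = -35675 + \frac{1}{13 + 81 \left(-1 - 18\right)^{2} + 3136} \left(-149\right) = -35675 + \frac{1}{13 + 81 \left(-19\right)^{2} + 3136} \left(-149\right) = -35675 + \frac{1}{13 + 81 \cdot 361 + 3136} \left(-149\right) = -35675 + \frac{1}{13 + 29241 + 3136} \left(-149\right) = -35675 + \frac{1}{32390} \left(-149\right) = -35675 - \frac{149}{32390} = - \frac{1155513399}{32390}$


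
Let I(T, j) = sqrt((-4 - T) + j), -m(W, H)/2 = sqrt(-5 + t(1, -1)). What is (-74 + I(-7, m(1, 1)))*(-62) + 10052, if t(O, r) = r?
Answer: 14640 - 62*sqrt(3 - 2*I*sqrt(6)) ≈ 14510.0 + 72.63*I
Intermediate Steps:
m(W, H) = -2*I*sqrt(6) (m(W, H) = -2*sqrt(-5 - 1) = -2*I*sqrt(6))
I(T, j) = sqrt(-4 + j - T)
(-74 + I(-7, m(1, 1)))*(-62) + 10052 = (-74 + sqrt(-4 - 2*I*sqrt(6) - 1*(-7)))*(-62) + 10052 = (-74 + sqrt(-4 - 2*I*sqrt(6) + 7))*(-62) + 10052 = (-74 + sqrt(3 - 2*I*sqrt(6)))*(-62) + 10052 = (4588 - 62*sqrt(3 - 2*I*sqrt(6))) + 10052 = 14640 - 62*sqrt(3 - 2*I*sqrt(6))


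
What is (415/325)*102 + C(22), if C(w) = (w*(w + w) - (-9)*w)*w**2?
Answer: 36690826/65 ≈ 5.6447e+5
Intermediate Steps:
C(w) = w**2*(2*w**2 + 9*w) (C(w) = (w*(2*w) + 9*w)*w**2 = (2*w**2 + 9*w)*w**2 = w**2*(2*w**2 + 9*w))
(415/325)*102 + C(22) = (415/325)*102 + 22**3*(9 + 2*22) = (415*(1/325))*102 + 10648*(9 + 44) = (83/65)*102 + 10648*53 = 8466/65 + 564344 = 36690826/65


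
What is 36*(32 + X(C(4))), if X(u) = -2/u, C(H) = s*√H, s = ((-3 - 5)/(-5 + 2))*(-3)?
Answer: 2313/2 ≈ 1156.5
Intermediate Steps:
s = -8 (s = -8/(-3)*(-3) = -8*(-⅓)*(-3) = (8/3)*(-3) = -8)
C(H) = -8*√H
36*(32 + X(C(4))) = 36*(32 - 2/((-8*√4))) = 36*(32 - 2/((-8*2))) = 36*(32 - 2/(-16)) = 36*(32 - 2*(-1/16)) = 36*(32 + ⅛) = 36*(257/8) = 2313/2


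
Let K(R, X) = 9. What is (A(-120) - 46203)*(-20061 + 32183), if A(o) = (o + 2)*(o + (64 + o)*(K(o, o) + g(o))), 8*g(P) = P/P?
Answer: 342507110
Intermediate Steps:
g(P) = 1/8 (g(P) = (P/P)/8 = (1/8)*1 = 1/8)
A(o) = (2 + o)*(584 + 81*o/8) (A(o) = (o + 2)*(o + (64 + o)*(9 + 1/8)) = (2 + o)*(o + (64 + o)*(73/8)) = (2 + o)*(o + (584 + 73*o/8)) = (2 + o)*(584 + 81*o/8))
(A(-120) - 46203)*(-20061 + 32183) = ((1168 + (81/8)*(-120)**2 + (2417/4)*(-120)) - 46203)*(-20061 + 32183) = ((1168 + (81/8)*14400 - 72510) - 46203)*12122 = ((1168 + 145800 - 72510) - 46203)*12122 = (74458 - 46203)*12122 = 28255*12122 = 342507110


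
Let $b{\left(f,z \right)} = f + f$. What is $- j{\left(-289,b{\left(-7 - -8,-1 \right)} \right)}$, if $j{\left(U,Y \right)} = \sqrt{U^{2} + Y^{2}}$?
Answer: $- 5 \sqrt{3341} \approx -289.01$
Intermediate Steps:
$b{\left(f,z \right)} = 2 f$
$- j{\left(-289,b{\left(-7 - -8,-1 \right)} \right)} = - \sqrt{\left(-289\right)^{2} + \left(2 \left(-7 - -8\right)\right)^{2}} = - \sqrt{83521 + \left(2 \left(-7 + 8\right)\right)^{2}} = - \sqrt{83521 + \left(2 \cdot 1\right)^{2}} = - \sqrt{83521 + 2^{2}} = - \sqrt{83521 + 4} = - \sqrt{83525} = - 5 \sqrt{3341}$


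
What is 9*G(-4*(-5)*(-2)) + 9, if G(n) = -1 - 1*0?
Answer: 0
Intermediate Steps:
G(n) = -1 (G(n) = -1 + 0 = -1)
9*G(-4*(-5)*(-2)) + 9 = 9*(-1) + 9 = -9 + 9 = 0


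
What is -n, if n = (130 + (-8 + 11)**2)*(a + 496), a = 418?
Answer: -127046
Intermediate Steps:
n = 127046 (n = (130 + (-8 + 11)**2)*(418 + 496) = (130 + 3**2)*914 = (130 + 9)*914 = 139*914 = 127046)
-n = -1*127046 = -127046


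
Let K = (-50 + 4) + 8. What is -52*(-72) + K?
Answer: 3706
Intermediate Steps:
K = -38 (K = -46 + 8 = -38)
-52*(-72) + K = -52*(-72) - 38 = 3744 - 38 = 3706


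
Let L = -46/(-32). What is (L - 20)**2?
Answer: 88209/256 ≈ 344.57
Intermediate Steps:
L = 23/16 (L = -46*(-1/32) = 23/16 ≈ 1.4375)
(L - 20)**2 = (23/16 - 20)**2 = (-297/16)**2 = 88209/256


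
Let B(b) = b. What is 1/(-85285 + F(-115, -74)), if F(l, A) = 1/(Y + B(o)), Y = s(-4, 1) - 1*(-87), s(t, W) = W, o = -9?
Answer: -79/6737514 ≈ -1.1725e-5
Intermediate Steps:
Y = 88 (Y = 1 - 1*(-87) = 1 + 87 = 88)
F(l, A) = 1/79 (F(l, A) = 1/(88 - 9) = 1/79)
1/(-85285 + F(-115, -74)) = 1/(-85285 + 1/79) = 1/(-6737514/79) = -79/6737514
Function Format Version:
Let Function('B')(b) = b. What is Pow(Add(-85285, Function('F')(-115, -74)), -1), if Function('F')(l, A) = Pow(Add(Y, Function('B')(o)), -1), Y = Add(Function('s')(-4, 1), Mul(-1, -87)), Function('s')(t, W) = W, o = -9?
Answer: Rational(-79, 6737514) ≈ -1.1725e-5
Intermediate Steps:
Y = 88 (Y = Add(1, Mul(-1, -87)) = Add(1, 87) = 88)
Function('F')(l, A) = Rational(1, 79) (Function('F')(l, A) = Pow(Add(88, -9), -1) = Pow(79, -1) = Rational(1, 79))
Pow(Add(-85285, Function('F')(-115, -74)), -1) = Pow(Add(-85285, Rational(1, 79)), -1) = Pow(Rational(-6737514, 79), -1) = Rational(-79, 6737514)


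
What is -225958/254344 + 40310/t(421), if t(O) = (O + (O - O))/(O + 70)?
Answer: 2516967365961/53539412 ≈ 47012.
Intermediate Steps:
t(O) = O/(70 + O) (t(O) = (O + 0)/(70 + O) = O/(70 + O))
-225958/254344 + 40310/t(421) = -225958/254344 + 40310/((421/(70 + 421))) = -225958*1/254344 + 40310/((421/491)) = -112979/127172 + 40310/((421*(1/491))) = -112979/127172 + 40310/(421/491) = -112979/127172 + 40310*(491/421) = -112979/127172 + 19792210/421 = 2516967365961/53539412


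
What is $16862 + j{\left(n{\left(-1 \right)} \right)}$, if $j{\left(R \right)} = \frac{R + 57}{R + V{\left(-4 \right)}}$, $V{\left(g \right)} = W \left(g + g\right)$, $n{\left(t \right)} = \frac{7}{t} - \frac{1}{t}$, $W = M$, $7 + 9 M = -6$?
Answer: $\frac{843559}{50} \approx 16871.0$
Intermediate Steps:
$M = - \frac{13}{9}$ ($M = - \frac{7}{9} + \frac{1}{9} \left(-6\right) = - \frac{7}{9} - \frac{2}{3} = - \frac{13}{9} \approx -1.4444$)
$W = - \frac{13}{9} \approx -1.4444$
$n{\left(t \right)} = \frac{6}{t}$
$V{\left(g \right)} = - \frac{26 g}{9}$ ($V{\left(g \right)} = - \frac{13 \left(g + g\right)}{9} = - \frac{13 \cdot 2 g}{9} = - \frac{26 g}{9}$)
$j{\left(R \right)} = \frac{57 + R}{\frac{104}{9} + R}$ ($j{\left(R \right)} = \frac{R + 57}{R - - \frac{104}{9}} = \frac{57 + R}{R + \frac{104}{9}} = \frac{57 + R}{\frac{104}{9} + R}$)
$16862 + j{\left(n{\left(-1 \right)} \right)} = 16862 + \frac{9 \left(57 + \frac{6}{-1}\right)}{104 + 9 \frac{6}{-1}} = 16862 + \frac{9 \left(57 + 6 \left(-1\right)\right)}{104 + 9 \cdot 6 \left(-1\right)} = 16862 + \frac{9 \left(57 - 6\right)}{104 + 9 \left(-6\right)} = 16862 + 9 \frac{1}{104 - 54} \cdot 51 = 16862 + 9 \cdot \frac{1}{50} \cdot 51 = 16862 + \frac{459}{50} = \frac{843559}{50}$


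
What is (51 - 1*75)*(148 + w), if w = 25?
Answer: -4152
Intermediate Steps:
(51 - 1*75)*(148 + w) = (51 - 1*75)*(148 + 25) = (51 - 75)*173 = -24*173 = -4152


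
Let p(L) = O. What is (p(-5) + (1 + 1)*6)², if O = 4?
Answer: 256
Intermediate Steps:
p(L) = 4
(p(-5) + (1 + 1)*6)² = (4 + (1 + 1)*6)² = (4 + 2*6)² = (4 + 12)² = 16² = 256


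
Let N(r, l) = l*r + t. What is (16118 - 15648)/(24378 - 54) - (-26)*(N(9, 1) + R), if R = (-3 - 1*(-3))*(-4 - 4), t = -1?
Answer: 2529931/12162 ≈ 208.02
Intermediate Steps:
R = 0 (R = (-3 + 3)*(-8) = 0*(-8) = 0)
N(r, l) = -1 + l*r (N(r, l) = l*r - 1 = -1 + l*r)
(16118 - 15648)/(24378 - 54) - (-26)*(N(9, 1) + R) = (16118 - 15648)/(24378 - 54) - (-26)*((-1 + 1*9) + 0) = 470/24324 - (-26)*((-1 + 9) + 0) = 470*(1/24324) - (-26)*(8 + 0) = 235/12162 - (-26)*8 = 235/12162 - 1*(-208) = 235/12162 + 208 = 2529931/12162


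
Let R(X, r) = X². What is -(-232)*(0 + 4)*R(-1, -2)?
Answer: 928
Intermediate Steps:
-(-232)*(0 + 4)*R(-1, -2) = -(-232)*(0 + 4)*(-1)² = -(-232)*4*1 = -(-232)*4 = -1*(-928) = 928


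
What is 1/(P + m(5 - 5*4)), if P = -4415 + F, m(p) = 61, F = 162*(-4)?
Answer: -1/5002 ≈ -0.00019992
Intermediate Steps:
F = -648
P = -5063 (P = -4415 - 648 = -5063)
1/(P + m(5 - 5*4)) = 1/(-5063 + 61) = 1/(-5002) = -1/5002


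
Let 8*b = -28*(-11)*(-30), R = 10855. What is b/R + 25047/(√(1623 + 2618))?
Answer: -231/2171 + 25047*√4241/4241 ≈ 384.50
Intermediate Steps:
b = -1155 (b = (-28*(-11)*(-30))/8 = (308*(-30))/8 = (⅛)*(-9240) = -1155)
b/R + 25047/(√(1623 + 2618)) = -1155/10855 + 25047/(√(1623 + 2618)) = -1155*1/10855 + 25047/(√4241) = -231/2171 + 25047*(√4241/4241) = -231/2171 + 25047*√4241/4241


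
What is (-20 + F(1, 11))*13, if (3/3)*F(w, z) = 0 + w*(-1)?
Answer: -273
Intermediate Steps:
F(w, z) = -w (F(w, z) = 0 + w*(-1) = 0 - w = -w)
(-20 + F(1, 11))*13 = (-20 - 1*1)*13 = (-20 - 1)*13 = -21*13 = -273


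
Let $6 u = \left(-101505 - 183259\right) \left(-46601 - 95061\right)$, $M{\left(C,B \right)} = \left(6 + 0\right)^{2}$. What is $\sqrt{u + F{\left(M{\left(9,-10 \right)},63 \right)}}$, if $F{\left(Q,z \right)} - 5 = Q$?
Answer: $\frac{\sqrt{60510357021}}{3} \approx 81996.0$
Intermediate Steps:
$M{\left(C,B \right)} = 36$ ($M{\left(C,B \right)} = 6^{2} = 36$)
$u = \frac{20170118884}{3}$ ($u = \frac{\left(-101505 - 183259\right) \left(-46601 - 95061\right)}{6} = \frac{\left(-284764\right) \left(-141662\right)}{6} = \frac{1}{6} \cdot 40340237768 = \frac{20170118884}{3} \approx 6.7234 \cdot 10^{9}$)
$F{\left(Q,z \right)} = 5 + Q$
$\sqrt{u + F{\left(M{\left(9,-10 \right)},63 \right)}} = \sqrt{\frac{20170118884}{3} + \left(5 + 36\right)} = \sqrt{\frac{20170118884}{3} + 41} = \sqrt{\frac{20170119007}{3}} = \frac{\sqrt{60510357021}}{3}$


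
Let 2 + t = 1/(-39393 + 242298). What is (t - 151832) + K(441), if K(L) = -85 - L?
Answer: -30914605799/202905 ≈ -1.5236e+5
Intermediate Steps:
t = -405809/202905 (t = -2 + 1/(-39393 + 242298) = -2 + 1/202905 = -405809/202905 ≈ -2.0000)
(t - 151832) + K(441) = (-405809/202905 - 151832) + (-85 - 1*441) = -30807877769/202905 + (-85 - 441) = -30807877769/202905 - 526 = -30914605799/202905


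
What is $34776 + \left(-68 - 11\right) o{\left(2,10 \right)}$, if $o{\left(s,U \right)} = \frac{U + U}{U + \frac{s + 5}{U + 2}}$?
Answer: $\frac{4397592}{127} \approx 34627.0$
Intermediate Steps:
$o{\left(s,U \right)} = \frac{2 U}{U + \frac{5 + s}{2 + U}}$
$34776 + \left(-68 - 11\right) o{\left(2,10 \right)} = 34776 + \left(-68 - 11\right) 2 \cdot 10 \frac{1}{5 + 2 + 10^{2} + 2 \cdot 10} \left(2 + 10\right) = 34776 - 79 \cdot 2 \cdot 10 \frac{1}{5 + 2 + 100 + 20} \cdot 12 = 34776 - 79 \cdot 2 \cdot 10 \cdot \frac{1}{127} \cdot 12 = 34776 - \frac{18960}{127} = \frac{4397592}{127}$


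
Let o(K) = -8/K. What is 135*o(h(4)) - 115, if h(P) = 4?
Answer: -385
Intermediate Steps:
135*o(h(4)) - 115 = 135*(-8/4) - 115 = 135*(-8*¼) - 115 = 135*(-2) - 115 = -270 - 115 = -385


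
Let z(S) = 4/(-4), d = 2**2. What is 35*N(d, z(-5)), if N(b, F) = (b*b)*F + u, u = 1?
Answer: -525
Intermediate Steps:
d = 4
z(S) = -1 (z(S) = 4*(-1/4) = -1)
N(b, F) = 1 + F*b**2 (N(b, F) = (b*b)*F + 1 = b**2*F + 1 = F*b**2 + 1 = 1 + F*b**2)
35*N(d, z(-5)) = 35*(1 - 1*4**2) = 35*(1 - 1*16) = 35*(1 - 16) = 35*(-15) = -525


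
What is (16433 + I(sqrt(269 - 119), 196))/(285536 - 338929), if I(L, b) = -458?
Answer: -15975/53393 ≈ -0.29920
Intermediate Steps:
(16433 + I(sqrt(269 - 119), 196))/(285536 - 338929) = (16433 - 458)/(285536 - 338929) = 15975/(-53393) = 15975*(-1/53393) = -15975/53393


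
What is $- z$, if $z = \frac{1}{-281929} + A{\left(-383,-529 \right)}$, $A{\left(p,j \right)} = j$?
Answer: $\frac{149140442}{281929} \approx 529.0$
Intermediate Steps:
$z = - \frac{149140442}{281929}$ ($z = \frac{1}{-281929} - 529 = - \frac{1}{281929} - 529 = - \frac{149140442}{281929} \approx -529.0$)
$- z = \left(-1\right) \left(- \frac{149140442}{281929}\right) = \frac{149140442}{281929}$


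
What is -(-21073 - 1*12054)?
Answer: 33127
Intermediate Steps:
-(-21073 - 1*12054) = -(-21073 - 12054) = -1*(-33127) = 33127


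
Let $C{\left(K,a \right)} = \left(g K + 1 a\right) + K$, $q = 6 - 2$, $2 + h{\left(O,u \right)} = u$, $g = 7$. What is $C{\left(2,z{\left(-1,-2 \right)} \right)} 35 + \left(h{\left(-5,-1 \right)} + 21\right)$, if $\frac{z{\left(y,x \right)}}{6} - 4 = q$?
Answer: $2258$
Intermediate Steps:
$h{\left(O,u \right)} = -2 + u$
$q = 4$
$z{\left(y,x \right)} = 48$ ($z{\left(y,x \right)} = 24 + 6 \cdot 4 = 24 + 24 = 48$)
$C{\left(K,a \right)} = a + 8 K$ ($C{\left(K,a \right)} = \left(7 K + 1 a\right) + K = \left(7 K + a\right) + K = \left(a + 7 K\right) + K = a + 8 K$)
$C{\left(2,z{\left(-1,-2 \right)} \right)} 35 + \left(h{\left(-5,-1 \right)} + 21\right) = \left(48 + 8 \cdot 2\right) 35 + \left(\left(-2 - 1\right) + 21\right) = \left(48 + 16\right) 35 + \left(-3 + 21\right) = 64 \cdot 35 + 18 = 2240 + 18 = 2258$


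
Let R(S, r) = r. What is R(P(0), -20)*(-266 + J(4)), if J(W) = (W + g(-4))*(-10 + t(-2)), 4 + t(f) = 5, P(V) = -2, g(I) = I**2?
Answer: 8920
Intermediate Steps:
t(f) = 1 (t(f) = -4 + 5 = 1)
J(W) = -144 - 9*W (J(W) = (W + (-4)**2)*(-10 + 1) = (W + 16)*(-9) = (16 + W)*(-9) = -144 - 9*W)
R(P(0), -20)*(-266 + J(4)) = -20*(-266 + (-144 - 9*4)) = -20*(-266 + (-144 - 36)) = -20*(-266 - 180) = -20*(-446) = 8920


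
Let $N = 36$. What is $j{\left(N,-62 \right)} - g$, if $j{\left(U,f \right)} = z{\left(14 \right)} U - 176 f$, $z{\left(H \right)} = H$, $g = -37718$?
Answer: $49134$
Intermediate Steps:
$j{\left(U,f \right)} = - 176 f + 14 U$ ($j{\left(U,f \right)} = 14 U - 176 f = - 176 f + 14 U$)
$j{\left(N,-62 \right)} - g = \left(\left(-176\right) \left(-62\right) + 14 \cdot 36\right) - -37718 = \left(10912 + 504\right) + 37718 = 11416 + 37718 = 49134$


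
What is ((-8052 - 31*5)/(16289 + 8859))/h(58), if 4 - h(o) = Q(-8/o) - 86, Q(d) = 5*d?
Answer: -238003/66139240 ≈ -0.0035985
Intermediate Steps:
h(o) = 90 + 40/o (h(o) = 4 - (5*(-8/o) - 86) = 4 - (-40/o - 86) = 4 - (-86 - 40/o) = 4 + (86 + 40/o) = 90 + 40/o)
((-8052 - 31*5)/(16289 + 8859))/h(58) = ((-8052 - 31*5)/(16289 + 8859))/(90 + 40/58) = ((-8052 - 155)/25148)/(90 + 40*(1/58)) = (-8207*1/25148)/(90 + 20/29) = -8207/(25148*2630/29) = -8207/25148*29/2630 = -238003/66139240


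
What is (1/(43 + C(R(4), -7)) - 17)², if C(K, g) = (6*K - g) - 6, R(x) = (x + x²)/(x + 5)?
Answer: 8532241/29584 ≈ 288.41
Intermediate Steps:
R(x) = (x + x²)/(5 + x)
C(K, g) = -6 - g + 6*K (C(K, g) = (-g + 6*K) - 6 = -6 - g + 6*K)
(1/(43 + C(R(4), -7)) - 17)² = (1/(43 + (-6 - 1*(-7) + 6*(4*(1 + 4)/(5 + 4)))) - 17)² = (1/(43 + (-6 + 7 + 6*(4*5/9))) - 17)² = (1/(43 + (-6 + 7 + 6*(4*(⅑)*5))) - 17)² = (1/(43 + (-6 + 7 + 6*(20/9))) - 17)² = (1/(43 + (-6 + 7 + 40/3)) - 17)² = (1/(43 + 43/3) - 17)² = (1/(172/3) - 17)² = (3/172 - 17)² = (-2921/172)² = 8532241/29584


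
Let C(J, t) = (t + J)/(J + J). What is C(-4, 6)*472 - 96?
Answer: -214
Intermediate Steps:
C(J, t) = (J + t)/(2*J) (C(J, t) = (J + t)/((2*J)) = (J + t)*(1/(2*J)) = (J + t)/(2*J))
C(-4, 6)*472 - 96 = ((1/2)*(-4 + 6)/(-4))*472 - 96 = ((1/2)*(-1/4)*2)*472 - 96 = -1/4*472 - 96 = -118 - 96 = -214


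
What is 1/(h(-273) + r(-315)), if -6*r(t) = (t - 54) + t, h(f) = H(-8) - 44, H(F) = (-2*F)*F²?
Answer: 1/1094 ≈ 0.00091408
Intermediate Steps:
H(F) = -2*F³
h(f) = 980 (h(f) = -2*(-8)³ - 44 = -2*(-512) - 44 = 1024 - 44 = 980)
r(t) = 9 - t/3 (r(t) = -((t - 54) + t)/6 = -((-54 + t) + t)/6 = -(-54 + 2*t)/6 = 9 - t/3)
1/(h(-273) + r(-315)) = 1/(980 + (9 - ⅓*(-315))) = 1/(980 + (9 + 105)) = 1/(980 + 114) = 1/1094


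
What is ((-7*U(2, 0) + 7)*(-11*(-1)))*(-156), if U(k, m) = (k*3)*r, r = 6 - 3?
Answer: 204204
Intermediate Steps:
r = 3
U(k, m) = 9*k (U(k, m) = (k*3)*3 = (3*k)*3 = 9*k)
((-7*U(2, 0) + 7)*(-11*(-1)))*(-156) = ((-63*2 + 7)*(-11*(-1)))*(-156) = ((-7*18 + 7)*11)*(-156) = ((-126 + 7)*11)*(-156) = -119*11*(-156) = -1309*(-156) = 204204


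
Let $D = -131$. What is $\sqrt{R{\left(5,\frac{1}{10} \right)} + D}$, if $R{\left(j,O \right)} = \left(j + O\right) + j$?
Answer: $\frac{i \sqrt{12090}}{10} \approx 10.995 i$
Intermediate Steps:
$R{\left(j,O \right)} = O + 2 j$ ($R{\left(j,O \right)} = \left(O + j\right) + j = O + 2 j$)
$\sqrt{R{\left(5,\frac{1}{10} \right)} + D} = \sqrt{\left(\frac{1}{10} + 2 \cdot 5\right) - 131} = \sqrt{\left(\frac{1}{10} + 10\right) - 131} = \sqrt{\frac{101}{10} - 131} = \sqrt{- \frac{1209}{10}} = \frac{i \sqrt{12090}}{10}$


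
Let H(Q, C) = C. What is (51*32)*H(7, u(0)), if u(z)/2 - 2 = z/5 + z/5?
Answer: 6528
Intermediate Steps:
u(z) = 4 + 4*z/5 (u(z) = 4 + 2*(z/5 + z/5) = 4 + 2*(2*z/5) = 4 + 4*z/5)
(51*32)*H(7, u(0)) = (51*32)*(4 + (⅘)*0) = 1632*(4 + 0) = 1632*4 = 6528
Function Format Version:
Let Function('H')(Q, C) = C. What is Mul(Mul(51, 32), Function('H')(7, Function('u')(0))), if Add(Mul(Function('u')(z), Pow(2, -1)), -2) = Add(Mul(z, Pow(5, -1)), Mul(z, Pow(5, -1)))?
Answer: 6528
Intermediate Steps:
Function('u')(z) = Add(4, Mul(Rational(4, 5), z)) (Function('u')(z) = Add(4, Mul(2, Add(Mul(z, Pow(5, -1)), Mul(z, Pow(5, -1))))) = Add(4, Mul(2, Add(Mul(z, Rational(1, 5)), Mul(z, Rational(1, 5))))) = Add(4, Mul(2, Add(Mul(Rational(1, 5), z), Mul(Rational(1, 5), z)))) = Add(4, Mul(2, Mul(Rational(2, 5), z))) = Add(4, Mul(Rational(4, 5), z)))
Mul(Mul(51, 32), Function('H')(7, Function('u')(0))) = Mul(Mul(51, 32), Add(4, Mul(Rational(4, 5), 0))) = Mul(1632, Add(4, 0)) = Mul(1632, 4) = 6528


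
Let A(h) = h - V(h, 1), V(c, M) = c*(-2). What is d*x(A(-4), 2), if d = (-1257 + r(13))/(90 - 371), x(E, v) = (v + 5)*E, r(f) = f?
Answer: -104496/281 ≈ -371.87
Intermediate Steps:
V(c, M) = -2*c
A(h) = 3*h (A(h) = h - (-2)*h = h + 2*h = 3*h)
x(E, v) = E*(5 + v) (x(E, v) = (5 + v)*E = E*(5 + v))
d = 1244/281 (d = (-1257 + 13)/(90 - 371) = -1244/(-281) = -1244*(-1/281) = 1244/281 ≈ 4.4270)
d*x(A(-4), 2) = 1244*((3*(-4))*(5 + 2))/281 = 1244*(-12*7)/281 = (1244/281)*(-84) = -104496/281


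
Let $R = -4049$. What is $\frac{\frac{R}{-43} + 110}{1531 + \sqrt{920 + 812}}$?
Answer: $\frac{13440649}{100715847} - \frac{17558 \sqrt{433}}{100715847} \approx 0.12982$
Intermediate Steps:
$\frac{\frac{R}{-43} + 110}{1531 + \sqrt{920 + 812}} = \frac{- \frac{4049}{-43} + 110}{1531 + \sqrt{920 + 812}} = \frac{\left(-4049\right) \left(- \frac{1}{43}\right) + 110}{1531 + \sqrt{1732}} = \frac{\frac{4049}{43} + 110}{1531 + 2 \sqrt{433}} = \frac{8779}{43 \left(1531 + 2 \sqrt{433}\right)}$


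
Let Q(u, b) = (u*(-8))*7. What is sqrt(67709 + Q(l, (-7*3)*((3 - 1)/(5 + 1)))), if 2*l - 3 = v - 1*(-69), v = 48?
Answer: sqrt(64349) ≈ 253.67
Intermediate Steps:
l = 60 (l = 3/2 + (48 - 1*(-69))/2 = 3/2 + (48 + 69)/2 = 3/2 + (1/2)*117 = 3/2 + 117/2 = 60)
Q(u, b) = -56*u (Q(u, b) = -8*u*7 = -56*u)
sqrt(67709 + Q(l, (-7*3)*((3 - 1)/(5 + 1)))) = sqrt(67709 - 56*60) = sqrt(67709 - 3360) = sqrt(64349)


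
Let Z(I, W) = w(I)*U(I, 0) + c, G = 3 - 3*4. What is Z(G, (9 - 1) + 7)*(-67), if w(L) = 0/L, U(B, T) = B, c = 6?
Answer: -402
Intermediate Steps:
w(L) = 0
G = -9 (G = 3 - 12 = -9)
Z(I, W) = 6 (Z(I, W) = 0*I + 6 = 0 + 6 = 6)
Z(G, (9 - 1) + 7)*(-67) = 6*(-67) = -402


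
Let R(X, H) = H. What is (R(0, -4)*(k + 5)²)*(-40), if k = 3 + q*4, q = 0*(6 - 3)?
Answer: 10240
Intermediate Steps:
q = 0 (q = 0*3 = 0)
k = 3 (k = 3 + 0*4 = 3 + 0 = 3)
(R(0, -4)*(k + 5)²)*(-40) = -4*(3 + 5)²*(-40) = -4*8²*(-40) = -4*64*(-40) = -256*(-40) = 10240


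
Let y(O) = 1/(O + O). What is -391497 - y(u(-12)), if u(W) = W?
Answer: -9395927/24 ≈ -3.9150e+5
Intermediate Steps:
y(O) = 1/(2*O)
-391497 - y(u(-12)) = -391497 - 1/(2*(-12)) = -391497 - (-1)/(2*12) = -391497 - 1*(-1/24) = -391497 + 1/24 = -9395927/24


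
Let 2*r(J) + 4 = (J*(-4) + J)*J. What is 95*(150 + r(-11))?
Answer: -6365/2 ≈ -3182.5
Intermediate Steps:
r(J) = -2 - 3*J²/2 (r(J) = -2 + ((J*(-4) + J)*J)/2 = -2 + ((-4*J + J)*J)/2 = -2 + ((-3*J)*J)/2 = -2 + (-3*J²)/2 = -2 - 3*J²/2)
95*(150 + r(-11)) = 95*(150 + (-2 - 3/2*(-11)²)) = 95*(150 + (-2 - 3/2*121)) = 95*(150 + (-2 - 363/2)) = 95*(150 - 367/2) = 95*(-67/2) = -6365/2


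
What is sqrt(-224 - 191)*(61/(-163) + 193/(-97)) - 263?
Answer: -263 - 37376*I*sqrt(415)/15811 ≈ -263.0 - 48.157*I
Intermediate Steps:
sqrt(-224 - 191)*(61/(-163) + 193/(-97)) - 263 = sqrt(-415)*(61*(-1/163) + 193*(-1/97)) - 263 = (I*sqrt(415))*(-61/163 - 193/97) - 263 = (I*sqrt(415))*(-37376/15811) - 263 = -37376*I*sqrt(415)/15811 - 263 = -263 - 37376*I*sqrt(415)/15811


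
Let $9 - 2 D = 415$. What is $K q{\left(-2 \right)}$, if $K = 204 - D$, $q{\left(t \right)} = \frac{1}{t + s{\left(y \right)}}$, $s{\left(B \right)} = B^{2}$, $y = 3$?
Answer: $\frac{407}{7} \approx 58.143$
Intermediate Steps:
$D = -203$ ($D = \frac{9}{2} - \frac{415}{2} = -203$)
$q{\left(t \right)} = \frac{1}{9 + t}$ ($q{\left(t \right)} = \frac{1}{t + 3^{2}} = \frac{1}{t + 9} = \frac{1}{9 + t}$)
$K = 407$ ($K = 204 - -203 = 204 + 203 = 407$)
$K q{\left(-2 \right)} = \frac{407}{9 - 2} = \frac{407}{7}$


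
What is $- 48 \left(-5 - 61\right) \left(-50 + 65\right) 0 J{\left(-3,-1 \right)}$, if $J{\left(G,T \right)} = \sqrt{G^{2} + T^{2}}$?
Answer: $0$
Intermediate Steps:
$- 48 \left(-5 - 61\right) \left(-50 + 65\right) 0 J{\left(-3,-1 \right)} = - 48 \left(-5 - 61\right) \left(-50 + 65\right) 0 \sqrt{\left(-3\right)^{2} + \left(-1\right)^{2}} = - 48 \left(\left(-66\right) 15\right) 0 \sqrt{9 + 1} = \left(-48\right) \left(-990\right) 0 \sqrt{10} = 47520 \cdot 0 = 0$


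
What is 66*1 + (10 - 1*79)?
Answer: -3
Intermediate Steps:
66*1 + (10 - 1*79) = 66 + (10 - 79) = 66 - 69 = -3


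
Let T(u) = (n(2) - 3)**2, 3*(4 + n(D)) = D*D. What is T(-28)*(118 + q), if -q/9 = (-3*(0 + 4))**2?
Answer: -340442/9 ≈ -37827.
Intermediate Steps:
n(D) = -4 + D**2/3 (n(D) = -4 + (D*D)/3 = -4 + D**2/3)
T(u) = 289/9 (T(u) = ((-4 + (1/3)*2**2) - 3)**2 = ((-4 + (1/3)*4) - 3)**2 = ((-4 + 4/3) - 3)**2 = (-8/3 - 3)**2 = (-17/3)**2 = 289/9)
q = -1296 (q = -9*9*(0 + 4)**2 = -9*(-3*4)**2 = -9*(-12)**2 = -9*144 = -1296)
T(-28)*(118 + q) = 289*(118 - 1296)/9 = (289/9)*(-1178) = -340442/9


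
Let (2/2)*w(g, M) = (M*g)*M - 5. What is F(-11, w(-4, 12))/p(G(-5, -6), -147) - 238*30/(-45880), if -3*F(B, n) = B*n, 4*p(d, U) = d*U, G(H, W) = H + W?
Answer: -739117/144522 ≈ -5.1142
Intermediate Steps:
w(g, M) = -5 + g*M² (w(g, M) = (M*g)*M - 5 = g*M² - 5 = -5 + g*M²)
p(d, U) = U*d/4 (p(d, U) = (d*U)/4 = (U*d)/4 = U*d/4)
F(B, n) = -B*n/3
F(-11, w(-4, 12))/p(G(-5, -6), -147) - 238*30/(-45880) = (-⅓*(-11)*(-5 - 4*12²))/(((¼)*(-147)*(-5 - 6))) - 238*30/(-45880) = (-⅓*(-11)*(-5 - 4*144))/(((¼)*(-147)*(-11))) - 7140*(-1/45880) = (-⅓*(-11)*(-5 - 576))/(1617/4) + 357/2294 = -⅓*(-11)*(-581)*(4/1617) + 357/2294 = -6391/3*4/1617 + 357/2294 = -332/63 + 357/2294 = -739117/144522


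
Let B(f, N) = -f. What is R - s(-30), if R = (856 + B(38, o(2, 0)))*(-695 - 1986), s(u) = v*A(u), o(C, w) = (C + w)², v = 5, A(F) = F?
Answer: -2192908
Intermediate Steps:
s(u) = 5*u
R = -2193058 (R = (856 - 1*38)*(-695 - 1986) = (856 - 38)*(-2681) = 818*(-2681) = -2193058)
R - s(-30) = -2193058 - 5*(-30) = -2193058 - 1*(-150) = -2193058 + 150 = -2192908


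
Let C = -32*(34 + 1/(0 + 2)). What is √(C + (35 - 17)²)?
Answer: 2*I*√195 ≈ 27.928*I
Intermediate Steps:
C = -1104 (C = -32*(34 + 1/2) = -32*(34 + ½) = -32*69/2 = -1104)
√(C + (35 - 17)²) = √(-1104 + (35 - 17)²) = √(-1104 + 18²) = √(-1104 + 324) = √(-780) = 2*I*√195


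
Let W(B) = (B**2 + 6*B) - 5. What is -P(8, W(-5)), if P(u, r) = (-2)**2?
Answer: -4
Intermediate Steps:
W(B) = -5 + B**2 + 6*B
P(u, r) = 4
-P(8, W(-5)) = -1*4 = -4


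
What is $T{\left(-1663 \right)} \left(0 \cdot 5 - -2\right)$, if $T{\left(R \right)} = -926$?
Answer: $-1852$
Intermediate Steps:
$T{\left(-1663 \right)} \left(0 \cdot 5 - -2\right) = - 926 \left(0 \cdot 5 - -2\right) = - 926 \left(0 + 2\right) = \left(-926\right) 2 = -1852$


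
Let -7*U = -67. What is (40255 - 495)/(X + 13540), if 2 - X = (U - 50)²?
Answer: 1948240/583469 ≈ 3.3391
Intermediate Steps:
U = 67/7 (U = -⅐*(-67) = 67/7 ≈ 9.5714)
X = -79991/49 (X = 2 - (67/7 - 50)² = 2 - (-283/7)² = 2 - 1*80089/49 = 2 - 80089/49 = -79991/49 ≈ -1632.5)
(40255 - 495)/(X + 13540) = (40255 - 495)/(-79991/49 + 13540) = 39760/(583469/49) = 39760*(49/583469) = 1948240/583469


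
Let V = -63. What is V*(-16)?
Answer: 1008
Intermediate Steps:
V*(-16) = -63*(-16) = 1008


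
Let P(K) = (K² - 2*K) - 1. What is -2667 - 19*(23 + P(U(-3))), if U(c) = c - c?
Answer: -3085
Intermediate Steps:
U(c) = 0
P(K) = -1 + K² - 2*K
-2667 - 19*(23 + P(U(-3))) = -2667 - 19*(23 + (-1 + 0² - 2*0)) = -2667 - 19*(23 + (-1 + 0 + 0)) = -2667 - 19*(23 - 1) = -2667 - 19*22 = -2667 - 418 = -3085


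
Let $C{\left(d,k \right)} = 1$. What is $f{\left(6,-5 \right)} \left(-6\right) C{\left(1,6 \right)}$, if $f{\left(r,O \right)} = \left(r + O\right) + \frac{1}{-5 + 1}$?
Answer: $- \frac{9}{2} \approx -4.5$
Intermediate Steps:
$f{\left(r,O \right)} = - \frac{1}{4} + O + r$ ($f{\left(r,O \right)} = \left(O + r\right) + \frac{1}{-4} = \left(O + r\right) - \frac{1}{4} = - \frac{1}{4} + O + r$)
$f{\left(6,-5 \right)} \left(-6\right) C{\left(1,6 \right)} = \left(- \frac{1}{4} - 5 + 6\right) \left(-6\right) 1 = \frac{3}{4} \left(-6\right) 1 = \left(- \frac{9}{2}\right) 1 = - \frac{9}{2}$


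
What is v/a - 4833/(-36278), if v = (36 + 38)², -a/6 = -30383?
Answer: 539852281/3306703422 ≈ 0.16326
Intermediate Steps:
a = 182298 (a = -6*(-30383) = 182298)
v = 5476 (v = 74² = 5476)
v/a - 4833/(-36278) = 5476/182298 - 4833/(-36278) = 5476*(1/182298) - 4833*(-1/36278) = 2738/91149 + 4833/36278 = 539852281/3306703422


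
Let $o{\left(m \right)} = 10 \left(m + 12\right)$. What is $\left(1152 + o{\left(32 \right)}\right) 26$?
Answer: $41392$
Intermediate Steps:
$o{\left(m \right)} = 120 + 10 m$ ($o{\left(m \right)} = 10 \left(12 + m\right) = 120 + 10 m$)
$\left(1152 + o{\left(32 \right)}\right) 26 = \left(1152 + \left(120 + 10 \cdot 32\right)\right) 26 = \left(1152 + \left(120 + 320\right)\right) 26 = \left(1152 + 440\right) 26 = 1592 \cdot 26 = 41392$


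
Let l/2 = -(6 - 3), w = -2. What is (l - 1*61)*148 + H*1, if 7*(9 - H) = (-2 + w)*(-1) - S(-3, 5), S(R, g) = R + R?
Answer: -69359/7 ≈ -9908.4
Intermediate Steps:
S(R, g) = 2*R
l = -6 (l = 2*(-(6 - 3)) = 2*(-1*3) = 2*(-3) = -6)
H = 53/7 (H = 9 - ((-2 - 2)*(-1) - 2*(-3))/7 = 9 - (-4*(-1) - 1*(-6))/7 = 9 - (4 + 6)/7 = 9 - 1/7*10 = 9 - 10/7 = 53/7 ≈ 7.5714)
(l - 1*61)*148 + H*1 = (-6 - 1*61)*148 + (53/7)*1 = (-6 - 61)*148 + 53/7 = -67*148 + 53/7 = -9916 + 53/7 = -69359/7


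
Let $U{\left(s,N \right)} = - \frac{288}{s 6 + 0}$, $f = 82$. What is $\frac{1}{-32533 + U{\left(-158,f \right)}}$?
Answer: $- \frac{79}{2570083} \approx -3.0738 \cdot 10^{-5}$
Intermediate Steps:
$U{\left(s,N \right)} = - \frac{48}{s}$ ($U{\left(s,N \right)} = - \frac{288}{6 s + 0} = - \frac{288}{6 s} = - 288 \frac{1}{6 s} = - \frac{48}{s}$)
$\frac{1}{-32533 + U{\left(-158,f \right)}} = \frac{1}{-32533 - \frac{48}{-158}} = \frac{1}{-32533 - - \frac{24}{79}} = \frac{1}{-32533 + \frac{24}{79}} = \frac{1}{- \frac{2570083}{79}} = - \frac{79}{2570083}$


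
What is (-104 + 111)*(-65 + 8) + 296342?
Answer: 295943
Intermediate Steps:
(-104 + 111)*(-65 + 8) + 296342 = 7*(-57) + 296342 = -399 + 296342 = 295943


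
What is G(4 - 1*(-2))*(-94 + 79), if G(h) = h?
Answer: -90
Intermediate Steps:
G(4 - 1*(-2))*(-94 + 79) = (4 - 1*(-2))*(-94 + 79) = (4 + 2)*(-15) = 6*(-15) = -90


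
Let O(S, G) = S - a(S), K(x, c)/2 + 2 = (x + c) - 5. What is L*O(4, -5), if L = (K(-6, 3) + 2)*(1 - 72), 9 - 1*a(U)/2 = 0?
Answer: -17892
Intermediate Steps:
K(x, c) = -14 + 2*c + 2*x (K(x, c) = -4 + 2*((x + c) - 5) = -4 + 2*((c + x) - 5) = -4 + 2*(-5 + c + x) = -4 + (-10 + 2*c + 2*x) = -14 + 2*c + 2*x)
a(U) = 18 (a(U) = 18 - 2*0 = 18 + 0 = 18)
O(S, G) = -18 + S (O(S, G) = S - 1*18 = S - 18 = -18 + S)
L = 1278 (L = ((-14 + 2*3 + 2*(-6)) + 2)*(1 - 72) = ((-14 + 6 - 12) + 2)*(-71) = (-20 + 2)*(-71) = -18*(-71) = 1278)
L*O(4, -5) = 1278*(-18 + 4) = 1278*(-14) = -17892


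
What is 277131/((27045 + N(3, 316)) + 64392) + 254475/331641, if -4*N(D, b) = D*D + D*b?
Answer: 5684718489/1493575951 ≈ 3.8061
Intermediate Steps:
N(D, b) = -D**2/4 - D*b/4 (N(D, b) = -(D*D + D*b)/4 = -(D**2 + D*b)/4 = -D**2/4 - D*b/4)
277131/((27045 + N(3, 316)) + 64392) + 254475/331641 = 277131/((27045 - 1/4*3*(3 + 316)) + 64392) + 254475/331641 = 277131/((27045 - 1/4*3*319) + 64392) + 254475*(1/331641) = 277131/((27045 - 957/4) + 64392) + 9425/12283 = 277131/(107223/4 + 64392) + 9425/12283 = 277131/(364791/4) + 9425/12283 = 277131*(4/364791) + 9425/12283 = 369508/121597 + 9425/12283 = 5684718489/1493575951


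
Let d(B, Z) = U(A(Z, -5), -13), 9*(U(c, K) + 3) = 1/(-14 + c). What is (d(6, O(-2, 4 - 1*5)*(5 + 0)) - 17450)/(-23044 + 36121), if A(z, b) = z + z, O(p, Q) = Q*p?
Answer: -942461/706158 ≈ -1.3346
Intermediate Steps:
A(z, b) = 2*z
U(c, K) = -3 + 1/(9*(-14 + c))
d(B, Z) = (379 - 54*Z)/(9*(-14 + 2*Z))
(d(6, O(-2, 4 - 1*5)*(5 + 0)) - 17450)/(-23044 + 36121) = ((379 - 54*(4 - 1*5)*(-2)*(5 + 0))/(18*(-7 + ((4 - 1*5)*(-2))*(5 + 0))) - 17450)/(-23044 + 36121) = ((379 - 54*(4 - 5)*(-2)*5)/(18*(-7 + ((4 - 5)*(-2))*5)) - 17450)/13077 = ((379 - 54*(-1*(-2))*5)/(18*(-7 - 1*(-2)*5)) - 17450)*(1/13077) = ((379 - 108*5)/(18*(-7 + 2*5)) - 17450)*(1/13077) = ((379 - 54*10)/(18*(-7 + 10)) - 17450)*(1/13077) = ((1/18)*(379 - 540)/3 - 17450)*(1/13077) = ((1/18)*(⅓)*(-161) - 17450)*(1/13077) = (-161/54 - 17450)*(1/13077) = -942461/54*1/13077 = -942461/706158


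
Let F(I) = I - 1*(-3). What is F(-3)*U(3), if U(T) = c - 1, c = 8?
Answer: 0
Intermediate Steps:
F(I) = 3 + I (F(I) = I + 3 = 3 + I)
U(T) = 7 (U(T) = 8 - 1 = 7)
F(-3)*U(3) = (3 - 3)*7 = 0*7 = 0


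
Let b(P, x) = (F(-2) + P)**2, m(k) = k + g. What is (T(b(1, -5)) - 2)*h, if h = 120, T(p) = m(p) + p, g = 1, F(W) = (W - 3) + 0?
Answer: 3720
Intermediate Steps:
F(W) = -3 + W (F(W) = (-3 + W) + 0 = -3 + W)
m(k) = 1 + k (m(k) = k + 1 = 1 + k)
b(P, x) = (-5 + P)**2 (b(P, x) = ((-3 - 2) + P)**2 = (-5 + P)**2)
T(p) = 1 + 2*p (T(p) = (1 + p) + p = 1 + 2*p)
(T(b(1, -5)) - 2)*h = ((1 + 2*(-5 + 1)**2) - 2)*120 = ((1 + 2*(-4)**2) - 2)*120 = ((1 + 2*16) - 2)*120 = ((1 + 32) - 2)*120 = (33 - 2)*120 = 31*120 = 3720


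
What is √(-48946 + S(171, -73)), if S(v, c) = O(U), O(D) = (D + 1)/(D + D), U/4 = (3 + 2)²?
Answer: I*√19578198/20 ≈ 221.24*I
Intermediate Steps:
U = 100 (U = 4*(3 + 2)² = 4*5² = 4*25 = 100)
O(D) = (1 + D)/(2*D) (O(D) = (1 + D)/((2*D)) = (1 + D)*(1/(2*D)) = (1 + D)/(2*D))
S(v, c) = 101/200 (S(v, c) = (½)*(1 + 100)/100 = (½)*(1/100)*101 = 101/200)
√(-48946 + S(171, -73)) = √(-48946 + 101/200) = √(-9789099/200) = I*√19578198/20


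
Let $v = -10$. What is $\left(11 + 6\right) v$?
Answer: $-170$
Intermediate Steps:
$\left(11 + 6\right) v = \left(11 + 6\right) \left(-10\right) = 17 \left(-10\right) = -170$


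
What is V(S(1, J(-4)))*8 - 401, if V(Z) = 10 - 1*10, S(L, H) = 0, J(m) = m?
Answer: -401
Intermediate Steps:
V(Z) = 0 (V(Z) = 10 - 10 = 0)
V(S(1, J(-4)))*8 - 401 = 0*8 - 401 = 0 - 401 = -401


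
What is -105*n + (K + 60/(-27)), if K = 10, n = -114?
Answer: 107800/9 ≈ 11978.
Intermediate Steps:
-105*n + (K + 60/(-27)) = -105*(-114) + (10 + 60/(-27)) = 11970 + (10 + 60*(-1/27)) = 11970 + (10 - 20/9) = 11970 + 70/9 = 107800/9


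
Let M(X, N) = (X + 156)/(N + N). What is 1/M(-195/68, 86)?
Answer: 11696/10413 ≈ 1.1232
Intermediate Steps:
M(X, N) = (156 + X)/(2*N) (M(X, N) = (156 + X)/((2*N)) = (156 + X)*(1/(2*N)) = (156 + X)/(2*N))
1/M(-195/68, 86) = 1/((1/2)*(156 - 195/68)/86) = 1/((1/2)*(1/86)*(156 - 195*1/68)) = 1/((1/2)*(1/86)*(156 - 195/68)) = 1/((1/2)*(1/86)*(10413/68)) = 1/(10413/11696) = 11696/10413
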